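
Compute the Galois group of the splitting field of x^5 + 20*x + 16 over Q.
The polynomial f is an irreducible quintic over Q, so G = Gal(f/Q) is a transitive subgroup of S_5: one of C_5 (5T1, order 5), D_5 (5T2, order 10), F_20 (5T3, order 20), A_5 (5T4, order 60) or S_5 (5T5, order 120). The discriminant of f is 1024000000 = 32000^2, a perfect square, so G is contained in A_5. The transitive groups of degree 5 contained in A_5 are: C_5 (5T1, order 5), D_5 (5T2, order 10), A_5 (5T4, order 60). By Dedekind's theorem, for a prime p not dividing disc(f) the degrees of the irreducible factors of f mod p form the cycle type of an element of G. Factoring f modulo the 2 such primes p <= 7 (skipping 2, 5, which divide the discriminant), each new pattern first appears at: mod 3: f = (x^5 + 2x + 1), pattern 5; mod 7: f = (x + 2)(x + 3)(x^3 + 2x^2 + 5x + 5), pattern 3+1+1. No other pattern occurs in this range, so the set of observed cycle types is {5, 3+1+1}. Among the candidates above, the only group containing elements of all these cycle types is A_5 (5T4) — each of C_5 (5T1), D_5 (5T2) lacks at least one of them. Hence G = A_5 (5T4), of order 60.

A_5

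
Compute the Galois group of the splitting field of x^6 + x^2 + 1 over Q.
The polynomial f is an irreducible sextic over Q, so G = Gal(f/Q) is one of the 16 transitive subgroups 6T1, ..., 6T16 of S_6. The discriminant of f is -61504, which is not a perfect square, so G is not contained in A_6. The transitive groups of degree 6 not contained in A_6 are: C_6 (6T1, order 6), S_3 (6T2, order 6), D_6 (6T3, order 12), C_3 x S_3 (6T5, order 18), A_4 x C_2 (6T6, order 24), S_4 (6T8, order 24), S_3 x S_3 (6T9, order 36), S_4 x C_2 (6T11, order 48), (S_3 x S_3) : C_2 (6T13, order 72), PGL(2,5) (6T14, order 120), S_6 (6T16, order 720). By Dedekind's theorem, for a prime p not dividing disc(f) the degrees of the irreducible factors of f mod p form the cycle type of an element of G. Factoring f modulo the 17 such primes p <= 67 (skipping 2, 31, which divide the discriminant), each new pattern first appears at: mod 3: f = (x + 1)(x + 2)(x^4 + x^2 + 2), pattern 4+1+1; mod 5: f = (x^3 + 2x^2 + 2x + 2)(x^3 + 3x^2 + 2x + 3), pattern 3+3; mod 7: f = (x^6 + x^2 + 1), pattern 6; mod 11: f = (x^2 + 9)(x^2 + x + 7)(x^2 + 10x + 7), pattern 2+2+2; mod 13: f = (x^2 + 6)(x^4 + 7x^2 + 11), pattern 4+2; mod 37: f = (x + 5)(x + 32)(x^2 + 9x + 16)(x^2 + 28x + 16), pattern 2+2+1+1; mod 47: f = (x + 5)(x + 9)(x + 38)(x + 42)(x^2 + 12), pattern 2+1+1+1+1. No other pattern occurs in this range, so the set of observed cycle types is {4+1+1, 3+3, 6, 2+2+2, 4+2, 2+2+1+1, 2+1+1+1+1}. The candidates containing elements of all these cycle types are S_4 x C_2 (6T11) of order 48, S_6 (6T16) of order 720; the others are excluded. The observed types are precisely the cycle types that occur in S_4 x C_2 (6T11) (apart from the identity). Each of the other remaining candidates has further cycle types, and by the Chebotarev density theorem the matching factorization patterns would occur for a proportion of primes equal to their share of the group: S_6 (6T16) additionally contains elements of type 5+1, 3+2+1, 3+1+1+1 (304 of its 720 elements, about 42% of primes). None of the 17 primes tested shows any such pattern (for each of these groups the chance of that is below 10^-4), which rules them out. Hence G = S_4 x C_2 (6T11), of order 48.

S_4 x C_2 (also written S4xC2)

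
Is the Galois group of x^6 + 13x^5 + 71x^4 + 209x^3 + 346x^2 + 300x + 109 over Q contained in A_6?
Yes

The polynomial is irreducible of degree 6 over Q. Its discriminant is 525625 = 725^2, a perfect square. A Galois group lies in the alternating group exactly when the discriminant is a square in Q, so the Galois group ((C_3 x C_3) : C_4) is contained in A_6.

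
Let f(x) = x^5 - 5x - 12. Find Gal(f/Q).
5T2: D_5

The polynomial f is an irreducible quintic over Q, so G = Gal(f/Q) is a transitive subgroup of S_5: one of C_5 (5T1, order 5), D_5 (5T2, order 10), F_20 (5T3, order 20), A_5 (5T4, order 60) or S_5 (5T5, order 120). The discriminant of f is 64000000 = 8000^2, a perfect square, so G is contained in A_5. The transitive groups of degree 5 contained in A_5 are: C_5 (5T1, order 5), D_5 (5T2, order 10), A_5 (5T4, order 60). By Dedekind's theorem, for a prime p not dividing disc(f) the degrees of the irreducible factors of f mod p form the cycle type of an element of G. Factoring f modulo the 23 such primes p <= 97 (skipping 2, 5, which divide the discriminant), each new pattern first appears at: mod 3: f = (x)(x^2 + x + 2)(x^2 + 2x + 2), pattern 2+2+1; mod 7: f = (x^5 + 2x + 2), pattern 5. No other pattern occurs in this range, so the set of observed cycle types is {2+2+1, 5}. The candidates containing elements of all these cycle types are D_5 (5T2) of order 10, A_5 (5T4) of order 60; the others are excluded. The observed types are precisely the cycle types that occur in D_5 (5T2) (apart from the identity). Each of the other remaining candidates has further cycle types, and by the Chebotarev density theorem the matching factorization patterns would occur for a proportion of primes equal to their share of the group: A_5 (5T4) additionally contains elements of type 3+1+1 (20 of its 60 elements, about 33% of primes). None of the 23 primes tested shows any such pattern (for each of these groups the chance of that is below 10^-4), which rules them out. Hence G = D_5 (5T2), of order 10.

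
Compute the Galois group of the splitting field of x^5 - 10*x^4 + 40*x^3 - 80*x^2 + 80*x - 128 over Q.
The polynomial f is an irreducible quintic over Q, so G = Gal(f/Q) is a transitive subgroup of S_5: one of C_5 (5T1, order 5), D_5 (5T2, order 10), F_20 (5T3, order 20), A_5 (5T4, order 60) or S_5 (5T5, order 120). The discriminant of f is 265420800000, which is not a perfect square, so G is not contained in A_5. The transitive groups of degree 5 not contained in A_5 are: F_20 (5T3, order 20), S_5 (5T5, order 120). By Dedekind's theorem, for a prime p not dividing disc(f) the degrees of the irreducible factors of f mod p form the cycle type of an element of G. Factoring f modulo the 18 such primes p <= 73 (skipping 2, 3, 5, which divide the discriminant), each new pattern first appears at: mod 7: f = (x + 2)(x^4 + 2x^3 + x^2 + 2x + 6), pattern 4+1; mod 11: f = (x^5 + x^4 + 7x^3 + 8x^2 + 3x + 4), pattern 5; mod 19: f = (x + 16)(x^2 + x + 14)(x^2 + 11x + 13), pattern 2+2+1; mod 41: f = (x + 4)(x + 12)(x + 15)(x + 17)(x + 24), pattern 1+1+1+1+1. No other pattern occurs in this range, so the set of observed cycle types is {4+1, 5, 2+2+1, 1+1+1+1+1}. The candidates containing elements of all these cycle types are F_20 (5T3) of order 20, S_5 (5T5) of order 120; the others are excluded. The observed types are precisely the cycle types that occur in F_20 (5T3). Each of the other remaining candidates has further cycle types, and by the Chebotarev density theorem the matching factorization patterns would occur for a proportion of primes equal to their share of the group: S_5 (5T5) additionally contains elements of type 3+2, 3+1+1, 2+1+1+1 (50 of its 120 elements, about 42% of primes). None of the 18 primes tested shows any such pattern (for each of these groups the chance of that is below 10^-4), which rules them out. Hence G = F_20 (5T3), of order 20.

5T3: F_20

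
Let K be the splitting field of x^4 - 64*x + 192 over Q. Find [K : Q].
The degree of the splitting field over Q equals the order of the Galois group, so first determine the group. The polynomial is an irreducible quartic over Q and its discriminant is 1358954496 = 36864^2, a perfect square, so the Galois group is contained in A_4. The resolvent cubic y^3 - 768*y - 4096 is irreducible over Q. An irreducible resolvent with square discriminant gives A_4. The Galois group A_4 (4T4) has order 12, so the splitting field has degree 12 over Q.

12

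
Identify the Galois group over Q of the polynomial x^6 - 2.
D_6

The polynomial f is an irreducible sextic over Q, so G = Gal(f/Q) is one of the 16 transitive subgroups 6T1, ..., 6T16 of S_6. The discriminant of f is 1492992, which is not a perfect square, so G is not contained in A_6. The transitive groups of degree 6 not contained in A_6 are: C_6 (6T1, order 6), S_3 (6T2, order 6), D_6 (6T3, order 12), C_3 x S_3 (6T5, order 18), A_4 x C_2 (6T6, order 24), S_4 (6T8, order 24), S_3 x S_3 (6T9, order 36), S_4 x C_2 (6T11, order 48), (S_3 x S_3) : C_2 (6T13, order 72), PGL(2,5) (6T14, order 120), S_6 (6T16, order 720). By Dedekind's theorem, for a prime p not dividing disc(f) the degrees of the irreducible factors of f mod p form the cycle type of an element of G. Factoring f modulo the 79 such primes p <= 419 (skipping 2, 3, which divide the discriminant), each new pattern first appears at: mod 5: f = (x^2 + 2)(x^2 + x + 2)(x^2 + 4x + 2), pattern 2+2+2; mod 7: f = (x^3 + 3)(x^3 + 4), pattern 3+3; mod 13: f = (x^6 + 11), pattern 6; mod 17: f = (x + 5)(x + 12)(x^2 + 5x + 8)(x^2 + 12x + 8), pattern 2+2+1+1; mod 31: f = (x + 2)(x + 10)(x + 12)(x + 19)(x + 21)(x + 29), pattern 1+1+1+1+1+1. No other pattern occurs in this range, so the set of observed cycle types is {2+2+2, 3+3, 6, 2+2+1+1, 1+1+1+1+1+1}. The candidates containing elements of all these cycle types are D_6 (6T3) of order 12, A_4 x C_2 (6T6) of order 24, S_3 x S_3 (6T9) of order 36, S_4 x C_2 (6T11) of order 48, (S_3 x S_3) : C_2 (6T13) of order 72, PGL(2,5) (6T14) of order 120, S_6 (6T16) of order 720; the others are excluded. The observed types are precisely the cycle types that occur in D_6 (6T3). Each of the other remaining candidates has further cycle types, and by the Chebotarev density theorem the matching factorization patterns would occur for a proportion of primes equal to their share of the group: A_4 x C_2 (6T6) additionally contains elements of type 2+1+1+1+1 (3 of its 24 elements, about 12% of primes); S_3 x S_3 (6T9) additionally contains elements of type 3+1+1+1 (4 of its 36 elements, about 11% of primes); S_4 x C_2 (6T11) additionally contains elements of type 4+2, 4+1+1, 2+1+1+1+1 (15 of its 48 elements, about 31% of primes); (S_3 x S_3) : C_2 (6T13) additionally contains elements of type 4+2, 3+2+1, 3+1+1+1, 2+1+1+1+1 (40 of its 72 elements, about 56% of primes); PGL(2,5) (6T14) additionally contains elements of type 5+1, 4+1+1 (54 of its 120 elements, about 45% of primes); S_6 (6T16) additionally contains elements of type 5+1, 4+2, 4+1+1, 3+2+1, 3+1+1+1, 2+1+1+1+1 (499 of its 720 elements, about 69% of primes). None of the 79 primes tested shows any such pattern (for each of these groups the chance of that is below 10^-4), which rules them out. Hence G = D_6 (6T3), of order 12.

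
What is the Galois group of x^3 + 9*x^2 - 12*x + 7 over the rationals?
S_3

The polynomial is an irreducible cubic over Q and its discriminant is -16767, which is not a perfect square. For an irreducible cubic, a non-square discriminant gives Galois group S_3.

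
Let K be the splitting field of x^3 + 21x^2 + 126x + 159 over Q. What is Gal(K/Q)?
The polynomial is an irreducible cubic over Q and its discriminant is 81 = 9^2, a perfect square. For an irreducible cubic, a square discriminant forces the Galois group to be A_3, the cyclic group of order 3.

3T1: C_3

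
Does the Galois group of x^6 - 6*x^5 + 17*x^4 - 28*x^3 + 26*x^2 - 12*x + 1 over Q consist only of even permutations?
The polynomial is irreducible of degree 6 over Q. Its discriminant is 153664 = 392^2, a perfect square. A Galois group lies in the alternating group exactly when the discriminant is a square in Q, so the Galois group (A_4) is contained in A_6.

Yes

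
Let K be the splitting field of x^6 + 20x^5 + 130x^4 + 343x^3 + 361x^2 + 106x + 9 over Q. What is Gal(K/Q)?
The polynomial f is an irreducible sextic over Q, so G = Gal(f/Q) is one of the 16 transitive subgroups 6T1, ..., 6T16 of S_6. The discriminant of f is 3646117689361 = 1909481^2, a perfect square, so G is contained in A_6. The transitive groups of degree 6 contained in A_6 are: A_4 (6T4, order 12), S_4 (6T7, order 24), (C_3 x C_3) : C_4 (6T10, order 36), PSL(2,5) (6T12, order 60), A_6 (6T15, order 360). By Dedekind's theorem, for a prime p not dividing disc(f) the degrees of the irreducible factors of f mod p form the cycle type of an element of G. Factoring f modulo the 21 such primes p <= 83 (skipping 7, 19, which divide the discriminant), each new pattern first appears at: mod 2: f = (x + 1)(x^5 + x^4 + x^3 + x + 1), pattern 5+1; mod 11: f = (x^3 + 2x^2 + 10x + 3)(x^3 + 7x^2 + 7x + 3), pattern 3+3; mod 61: f = (x + 4)(x + 27)(x^2 + 25x + 47)(x^2 + 25x + 57), pattern 2+2+1+1. No other pattern occurs in this range, so the set of observed cycle types is {5+1, 3+3, 2+2+1+1}. The candidates containing elements of all these cycle types are PSL(2,5) (6T12) of order 60, A_6 (6T15) of order 360; the others are excluded. The observed types are precisely the cycle types that occur in PSL(2,5) (6T12) (apart from the identity). Each of the other remaining candidates has further cycle types, and by the Chebotarev density theorem the matching factorization patterns would occur for a proportion of primes equal to their share of the group: A_6 (6T15) additionally contains elements of type 4+2, 3+1+1+1 (130 of its 360 elements, about 36% of primes). None of the 21 primes tested shows any such pattern (for each of these groups the chance of that is below 10^-4), which rules them out. Hence G = PSL(2,5) (6T12), of order 60.

PSL(2,5)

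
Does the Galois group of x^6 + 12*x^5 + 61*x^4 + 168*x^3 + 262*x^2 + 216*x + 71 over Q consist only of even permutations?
Yes

The polynomial is irreducible of degree 6 over Q. Its discriminant is 153664 = 392^2, a perfect square. A Galois group lies in the alternating group exactly when the discriminant is a square in Q, so the Galois group (A_4) is contained in A_6.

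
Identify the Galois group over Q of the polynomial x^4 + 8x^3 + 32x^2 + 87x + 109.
The polynomial is an irreducible quartic over Q and its discriminant is 505861, which is not a perfect square, so the Galois group is not contained in A_4. The resolvent cubic y^3 - 32*y^2 + 260*y - 593 is irreducible over Q. An irreducible resolvent with non-square discriminant gives S_4.

S_4, the symmetric group on 4 letters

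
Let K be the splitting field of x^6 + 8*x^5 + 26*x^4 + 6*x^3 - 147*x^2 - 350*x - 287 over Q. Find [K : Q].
12

The degree of the splitting field over Q equals the order of the Galois group, so first determine the group. The polynomial f is an irreducible sextic over Q, so G = Gal(f/Q) is one of the 16 transitive subgroups 6T1, ..., 6T16 of S_6. The discriminant of f is 1728393484898304 = 41573952^2, a perfect square, so G is contained in A_6. The transitive groups of degree 6 contained in A_6 are: A_4 (6T4, order 12), S_4 (6T7, order 24), (C_3 x C_3) : C_4 (6T10, order 36), PSL(2,5) (6T12, order 60), A_6 (6T15, order 360). By Dedekind's theorem, for a prime p not dividing disc(f) the degrees of the irreducible factors of f mod p form the cycle type of an element of G. Factoring f modulo the 33 such primes p <= 151 (skipping 2, 3, 7, which divide the discriminant), each new pattern first appears at: mod 5: f = (x^3 + x^2 + 3x + 1)(x^3 + 2x^2 + x + 3), pattern 3+3; mod 13: f = (x + 3)(x + 5)(x^2 + x + 8)(x^2 + 12x + 4), pattern 2+2+1+1. No other pattern occurs in this range, so the set of observed cycle types is {3+3, 2+2+1+1}. The candidates containing elements of all these cycle types are A_4 (6T4) of order 12, S_4 (6T7) of order 24, (C_3 x C_3) : C_4 (6T10) of order 36, PSL(2,5) (6T12) of order 60, A_6 (6T15) of order 360; the others are excluded. The observed types are precisely the cycle types that occur in A_4 (6T4) (apart from the identity). Each of the other remaining candidates has further cycle types, and by the Chebotarev density theorem the matching factorization patterns would occur for a proportion of primes equal to their share of the group: S_4 (6T7) additionally contains elements of type 4+2 (6 of its 24 elements, about 25% of primes); (C_3 x C_3) : C_4 (6T10) additionally contains elements of type 4+2, 3+1+1+1 (22 of its 36 elements, about 61% of primes); PSL(2,5) (6T12) additionally contains elements of type 5+1 (24 of its 60 elements, about 40% of primes); A_6 (6T15) additionally contains elements of type 5+1, 4+2, 3+1+1+1 (274 of its 360 elements, about 76% of primes). None of the 33 primes tested shows any such pattern (for each of these groups the chance of that is below 10^-4), which rules them out. Hence G = A_4 (6T4), of order 12. The Galois group A_4 (6T4) has order 12, so the splitting field has degree 12 over Q.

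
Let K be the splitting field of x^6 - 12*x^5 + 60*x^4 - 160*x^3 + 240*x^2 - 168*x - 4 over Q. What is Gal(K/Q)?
6T15: A_6

The polynomial f is an irreducible sextic over Q, so G = Gal(f/Q) is one of the 16 transitive subgroups 6T1, ..., 6T16 of S_6. The discriminant of f is 746496000000 = 864000^2, a perfect square, so G is contained in A_6. The transitive groups of degree 6 contained in A_6 are: A_4 (6T4, order 12), S_4 (6T7, order 24), (C_3 x C_3) : C_4 (6T10, order 36), PSL(2,5) (6T12, order 60), A_6 (6T15, order 360). By Dedekind's theorem, for a prime p not dividing disc(f) the degrees of the irreducible factors of f mod p form the cycle type of an element of G. Factoring f modulo the 6 such primes p <= 23 (skipping 2, 3, 5, which divide the discriminant), each new pattern first appears at: mod 7: f = (x + 1)(x^5 + x^4 + 3x^3 + 5x^2 + 4x + 3), pattern 5+1; mod 23: f = (x + 5)(x + 10)(x + 19)(x^3 + x + 6), pattern 3+1+1+1. No other pattern occurs in this range, so the set of observed cycle types is {5+1, 3+1+1+1}. Among the candidates above, the only group containing elements of all these cycle types is A_6 (6T15) — each of A_4 (6T4), S_4 (6T7), (C_3 x C_3) : C_4 (6T10), PSL(2,5) (6T12) lacks at least one of them. Hence G = A_6 (6T15), of order 360.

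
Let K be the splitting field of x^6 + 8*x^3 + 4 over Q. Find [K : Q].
The degree of the splitting field over Q equals the order of the Galois group, so first determine the group. The polynomial f is an irreducible sextic over Q, so G = Gal(f/Q) is one of the 16 transitive subgroups 6T1, ..., 6T16 of S_6. The discriminant of f is 1289945088, which is not a perfect square, so G is not contained in A_6. The transitive groups of degree 6 not contained in A_6 are: C_6 (6T1, order 6), S_3 (6T2, order 6), D_6 (6T3, order 12), C_3 x S_3 (6T5, order 18), A_4 x C_2 (6T6, order 24), S_4 (6T8, order 24), S_3 x S_3 (6T9, order 36), S_4 x C_2 (6T11, order 48), (S_3 x S_3) : C_2 (6T13, order 72), PGL(2,5) (6T14, order 120), S_6 (6T16, order 720). By Dedekind's theorem, for a prime p not dividing disc(f) the degrees of the irreducible factors of f mod p form the cycle type of an element of G. Factoring f modulo the 23 such primes p <= 97 (skipping 2, 3, which divide the discriminant), each new pattern first appears at: mod 5: f = (x^6 + 3x^3 + 4), pattern 6; mod 11: f = (x + 3)(x + 9)(x^2 + 2x + 4)(x^2 + 8x + 9), pattern 2+2+1+1; mod 13: f = (x + 4)(x + 10)(x + 12)(x^3 + 9), pattern 3+1+1+1; mod 31: f = (x^2 + 16x + 18)(x^2 + 18x + 16)(x^2 + 28x + 28), pattern 2+2+2; mod 97: f = (x^3 + 24)(x^3 + 81), pattern 3+3. No other pattern occurs in this range, so the set of observed cycle types is {6, 2+2+1+1, 3+1+1+1, 2+2+2, 3+3}. The candidates containing elements of all these cycle types are S_3 x S_3 (6T9) of order 36, (S_3 x S_3) : C_2 (6T13) of order 72, S_6 (6T16) of order 720; the others are excluded. The observed types are precisely the cycle types that occur in S_3 x S_3 (6T9) (apart from the identity). Each of the other remaining candidates has further cycle types, and by the Chebotarev density theorem the matching factorization patterns would occur for a proportion of primes equal to their share of the group: (S_3 x S_3) : C_2 (6T13) additionally contains elements of type 4+2, 3+2+1, 2+1+1+1+1 (36 of its 72 elements, about 50% of primes); S_6 (6T16) additionally contains elements of type 5+1, 4+2, 4+1+1, 3+2+1, 2+1+1+1+1 (459 of its 720 elements, about 64% of primes). None of the 23 primes tested shows any such pattern (for each of these groups the chance of that is below 10^-4), which rules them out. Hence G = S_3 x S_3 (6T9), of order 36. The Galois group S_3 x S_3 (6T9) has order 36, so the splitting field has degree 36 over Q.

36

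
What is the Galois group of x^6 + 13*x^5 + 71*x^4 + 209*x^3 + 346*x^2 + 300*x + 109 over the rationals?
The polynomial f is an irreducible sextic over Q, so G = Gal(f/Q) is one of the 16 transitive subgroups 6T1, ..., 6T16 of S_6. The discriminant of f is 525625 = 725^2, a perfect square, so G is contained in A_6. The transitive groups of degree 6 contained in A_6 are: A_4 (6T4, order 12), S_4 (6T7, order 24), (C_3 x C_3) : C_4 (6T10, order 36), PSL(2,5) (6T12, order 60), A_6 (6T15, order 360). By Dedekind's theorem, for a prime p not dividing disc(f) the degrees of the irreducible factors of f mod p form the cycle type of an element of G. Factoring f modulo the 19 such primes p <= 73 (skipping 5, 29, which divide the discriminant), each new pattern first appears at: mod 2: f = (x^2 + x + 1)(x^4 + x + 1), pattern 4+2; mod 11: f = (x^3 + 3x^2 + 5x + 5)(x^3 + 10x^2 + 3x + 2), pattern 3+3; mod 19: f = (x + 13)(x + 14)(x^2 + 8x + 17)(x^2 + 16x + 8), pattern 2+2+1+1; mod 61: f = (x + 30)(x + 37)(x + 44)(x^3 + 24x^2 + 59x + 50), pattern 3+1+1+1. No other pattern occurs in this range, so the set of observed cycle types is {4+2, 3+3, 2+2+1+1, 3+1+1+1}. The candidates containing elements of all these cycle types are (C_3 x C_3) : C_4 (6T10) of order 36, A_6 (6T15) of order 360; the others are excluded. The observed types are precisely the cycle types that occur in (C_3 x C_3) : C_4 (6T10) (apart from the identity). Each of the other remaining candidates has further cycle types, and by the Chebotarev density theorem the matching factorization patterns would occur for a proportion of primes equal to their share of the group: A_6 (6T15) additionally contains elements of type 5+1 (144 of its 360 elements, about 40% of primes). None of the 19 primes tested shows any such pattern (for each of these groups the chance of that is below 10^-4), which rules them out. Hence G = (C_3 x C_3) : C_4 (6T10), of order 36.

(C_3 x C_3) : C_4 (order 36)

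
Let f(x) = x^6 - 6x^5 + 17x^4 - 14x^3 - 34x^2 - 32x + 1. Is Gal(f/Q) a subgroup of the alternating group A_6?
The polynomial is irreducible of degree 6 over Q. Its discriminant is 94085654450176 = 9699776^2, a perfect square. A Galois group lies in the alternating group exactly when the discriminant is a square in Q, so the Galois group (S_4) is contained in A_6.

Yes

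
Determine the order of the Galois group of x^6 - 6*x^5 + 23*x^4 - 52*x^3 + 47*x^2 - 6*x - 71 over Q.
The degree of the splitting field over Q equals the order of the Galois group, so first determine the group. The polynomial f is an irreducible sextic over Q, so G = Gal(f/Q) is one of the 16 transitive subgroups 6T1, ..., 6T16 of S_6. The discriminant of f is 164995463643136 = 12845056^2, a perfect square, so G is contained in A_6. The transitive groups of degree 6 contained in A_6 are: A_4 (6T4, order 12), S_4 (6T7, order 24), (C_3 x C_3) : C_4 (6T10, order 36), PSL(2,5) (6T12, order 60), A_6 (6T15, order 360). By Dedekind's theorem, for a prime p not dividing disc(f) the degrees of the irreducible factors of f mod p form the cycle type of an element of G. Factoring f modulo the 33 such primes p <= 149 (skipping 2, 7, which divide the discriminant), each new pattern first appears at: mod 3: f = (x^3 + x^2 + x + 2)(x^3 + 2x^2 + 2x + 2), pattern 3+3; mod 13: f = (x + 3)(x + 8)(x^2 + 11x + 6)(x^2 + 11x + 7), pattern 2+2+1+1. No other pattern occurs in this range, so the set of observed cycle types is {3+3, 2+2+1+1}. The candidates containing elements of all these cycle types are A_4 (6T4) of order 12, S_4 (6T7) of order 24, (C_3 x C_3) : C_4 (6T10) of order 36, PSL(2,5) (6T12) of order 60, A_6 (6T15) of order 360; the others are excluded. The observed types are precisely the cycle types that occur in A_4 (6T4) (apart from the identity). Each of the other remaining candidates has further cycle types, and by the Chebotarev density theorem the matching factorization patterns would occur for a proportion of primes equal to their share of the group: S_4 (6T7) additionally contains elements of type 4+2 (6 of its 24 elements, about 25% of primes); (C_3 x C_3) : C_4 (6T10) additionally contains elements of type 4+2, 3+1+1+1 (22 of its 36 elements, about 61% of primes); PSL(2,5) (6T12) additionally contains elements of type 5+1 (24 of its 60 elements, about 40% of primes); A_6 (6T15) additionally contains elements of type 5+1, 4+2, 3+1+1+1 (274 of its 360 elements, about 76% of primes). None of the 33 primes tested shows any such pattern (for each of these groups the chance of that is below 10^-4), which rules them out. Hence G = A_4 (6T4), of order 12. The Galois group A_4 (6T4) has order 12, so the splitting field has degree 12 over Q.

12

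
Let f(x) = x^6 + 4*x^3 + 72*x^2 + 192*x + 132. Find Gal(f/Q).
D_6 (order 12)

The polynomial f is an irreducible sextic over Q, so G = Gal(f/Q) is one of the 16 transitive subgroups 6T1, ..., 6T16 of S_6. The discriminant of f is -41622228172800, which is not a perfect square, so G is not contained in A_6. The transitive groups of degree 6 not contained in A_6 are: C_6 (6T1, order 6), S_3 (6T2, order 6), D_6 (6T3, order 12), C_3 x S_3 (6T5, order 18), A_4 x C_2 (6T6, order 24), S_4 (6T8, order 24), S_3 x S_3 (6T9, order 36), S_4 x C_2 (6T11, order 48), (S_3 x S_3) : C_2 (6T13, order 72), PGL(2,5) (6T14, order 120), S_6 (6T16, order 720). By Dedekind's theorem, for a prime p not dividing disc(f) the degrees of the irreducible factors of f mod p form the cycle type of an element of G. Factoring f modulo the 79 such primes p <= 431 (skipping 2, 3, 5, 11, which divide the discriminant), each new pattern first appears at: mod 7: f = (x^6 + 4x^3 + 2x^2 + 3x + 6), pattern 6; mod 17: f = (x + 2)(x + 14)(x^2 + 3x + 1)(x^2 + 15x + 12), pattern 2+2+1+1; mod 19: f = (x^3 + 2x + 11)(x^3 + 17x + 12), pattern 3+3; mod 23: f = (x^2 + 9x + 21)(x^2 + 17x + 22)(x^2 + 20x + 20), pattern 2+2+2; mod 43: f = (x + 13)(x + 27)(x + 28)(x + 31)(x + 33)(x + 40), pattern 1+1+1+1+1+1. No other pattern occurs in this range, so the set of observed cycle types is {6, 2+2+1+1, 3+3, 2+2+2, 1+1+1+1+1+1}. The candidates containing elements of all these cycle types are D_6 (6T3) of order 12, A_4 x C_2 (6T6) of order 24, S_3 x S_3 (6T9) of order 36, S_4 x C_2 (6T11) of order 48, (S_3 x S_3) : C_2 (6T13) of order 72, PGL(2,5) (6T14) of order 120, S_6 (6T16) of order 720; the others are excluded. The observed types are precisely the cycle types that occur in D_6 (6T3). Each of the other remaining candidates has further cycle types, and by the Chebotarev density theorem the matching factorization patterns would occur for a proportion of primes equal to their share of the group: A_4 x C_2 (6T6) additionally contains elements of type 2+1+1+1+1 (3 of its 24 elements, about 12% of primes); S_3 x S_3 (6T9) additionally contains elements of type 3+1+1+1 (4 of its 36 elements, about 11% of primes); S_4 x C_2 (6T11) additionally contains elements of type 4+2, 4+1+1, 2+1+1+1+1 (15 of its 48 elements, about 31% of primes); (S_3 x S_3) : C_2 (6T13) additionally contains elements of type 4+2, 3+2+1, 3+1+1+1, 2+1+1+1+1 (40 of its 72 elements, about 56% of primes); PGL(2,5) (6T14) additionally contains elements of type 5+1, 4+1+1 (54 of its 120 elements, about 45% of primes); S_6 (6T16) additionally contains elements of type 5+1, 4+2, 4+1+1, 3+2+1, 3+1+1+1, 2+1+1+1+1 (499 of its 720 elements, about 69% of primes). None of the 79 primes tested shows any such pattern (for each of these groups the chance of that is below 10^-4), which rules them out. Hence G = D_6 (6T3), of order 12.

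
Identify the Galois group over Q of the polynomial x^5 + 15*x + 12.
F_20

The polynomial f is an irreducible quintic over Q, so G = Gal(f/Q) is a transitive subgroup of S_5: one of C_5 (5T1, order 5), D_5 (5T2, order 10), F_20 (5T3, order 20), A_5 (5T4, order 60) or S_5 (5T5, order 120). The discriminant of f is 259200000, which is not a perfect square, so G is not contained in A_5. The transitive groups of degree 5 not contained in A_5 are: F_20 (5T3, order 20), S_5 (5T5, order 120). By Dedekind's theorem, for a prime p not dividing disc(f) the degrees of the irreducible factors of f mod p form the cycle type of an element of G. Factoring f modulo the 18 such primes p <= 73 (skipping 2, 3, 5, which divide the discriminant), each new pattern first appears at: mod 7: f = (x + 6)(x^4 + x^3 + x^2 + x + 2), pattern 4+1; mod 11: f = (x + 6)(x^2 + 2x + 10)(x^2 + 3x + 9), pattern 2+2+1; mod 19: f = (x^5 + 15x + 12), pattern 5. No other pattern occurs in this range, so the set of observed cycle types is {4+1, 2+2+1, 5}. The candidates containing elements of all these cycle types are F_20 (5T3) of order 20, S_5 (5T5) of order 120; the others are excluded. The observed types are precisely the cycle types that occur in F_20 (5T3) (apart from the identity). Each of the other remaining candidates has further cycle types, and by the Chebotarev density theorem the matching factorization patterns would occur for a proportion of primes equal to their share of the group: S_5 (5T5) additionally contains elements of type 3+2, 3+1+1, 2+1+1+1 (50 of its 120 elements, about 42% of primes). None of the 18 primes tested shows any such pattern (for each of these groups the chance of that is below 10^-4), which rules them out. Hence G = F_20 (5T3), of order 20.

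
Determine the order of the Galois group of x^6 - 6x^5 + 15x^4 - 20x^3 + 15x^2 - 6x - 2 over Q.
The degree of the splitting field over Q equals the order of the Galois group, so first determine the group. The polynomial f is an irreducible sextic over Q, so G = Gal(f/Q) is one of the 16 transitive subgroups 6T1, ..., 6T16 of S_6. The discriminant of f is 11337408, which is not a perfect square, so G is not contained in A_6. The transitive groups of degree 6 not contained in A_6 are: C_6 (6T1, order 6), S_3 (6T2, order 6), D_6 (6T3, order 12), C_3 x S_3 (6T5, order 18), A_4 x C_2 (6T6, order 24), S_4 (6T8, order 24), S_3 x S_3 (6T9, order 36), S_4 x C_2 (6T11, order 48), (S_3 x S_3) : C_2 (6T13, order 72), PGL(2,5) (6T14, order 120), S_6 (6T16, order 720). By Dedekind's theorem, for a prime p not dividing disc(f) the degrees of the irreducible factors of f mod p form the cycle type of an element of G. Factoring f modulo the 79 such primes p <= 419 (skipping 2, 3, which divide the discriminant), each new pattern first appears at: mod 5: f = (x^2 + 2)(x^2 + x + 1)(x^2 + 3x + 4), pattern 2+2+2; mod 7: f = (x^6 + x^5 + x^4 + x^3 + x^2 + x + 5), pattern 6; mod 11: f = (x + 2)(x + 7)(x^2 + x + 7)(x^2 + 6x + 2), pattern 2+2+1+1; mod 13: f = (x^3 + 10x^2 + 3x + 3)(x^3 + 10x^2 + 3x + 8), pattern 3+3; mod 61: f = (x + 1)(x + 25)(x + 27)(x + 32)(x + 34)(x + 58), pattern 1+1+1+1+1+1. No other pattern occurs in this range, so the set of observed cycle types is {2+2+2, 6, 2+2+1+1, 3+3, 1+1+1+1+1+1}. The candidates containing elements of all these cycle types are D_6 (6T3) of order 12, A_4 x C_2 (6T6) of order 24, S_3 x S_3 (6T9) of order 36, S_4 x C_2 (6T11) of order 48, (S_3 x S_3) : C_2 (6T13) of order 72, PGL(2,5) (6T14) of order 120, S_6 (6T16) of order 720; the others are excluded. The observed types are precisely the cycle types that occur in D_6 (6T3). Each of the other remaining candidates has further cycle types, and by the Chebotarev density theorem the matching factorization patterns would occur for a proportion of primes equal to their share of the group: A_4 x C_2 (6T6) additionally contains elements of type 2+1+1+1+1 (3 of its 24 elements, about 12% of primes); S_3 x S_3 (6T9) additionally contains elements of type 3+1+1+1 (4 of its 36 elements, about 11% of primes); S_4 x C_2 (6T11) additionally contains elements of type 4+2, 4+1+1, 2+1+1+1+1 (15 of its 48 elements, about 31% of primes); (S_3 x S_3) : C_2 (6T13) additionally contains elements of type 4+2, 3+2+1, 3+1+1+1, 2+1+1+1+1 (40 of its 72 elements, about 56% of primes); PGL(2,5) (6T14) additionally contains elements of type 5+1, 4+1+1 (54 of its 120 elements, about 45% of primes); S_6 (6T16) additionally contains elements of type 5+1, 4+2, 4+1+1, 3+2+1, 3+1+1+1, 2+1+1+1+1 (499 of its 720 elements, about 69% of primes). None of the 79 primes tested shows any such pattern (for each of these groups the chance of that is below 10^-4), which rules them out. Hence G = D_6 (6T3), of order 12. The Galois group D_6 (6T3) has order 12, so the splitting field has degree 12 over Q.

12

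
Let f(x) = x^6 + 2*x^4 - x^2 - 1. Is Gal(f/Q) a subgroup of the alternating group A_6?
Yes

The polynomial is irreducible of degree 6 over Q. Its discriminant is 153664 = 392^2, a perfect square. A Galois group lies in the alternating group exactly when the discriminant is a square in Q, so the Galois group (A_4) is contained in A_6.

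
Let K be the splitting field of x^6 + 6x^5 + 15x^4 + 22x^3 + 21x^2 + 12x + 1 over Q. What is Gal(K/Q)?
The polynomial f is an irreducible sextic over Q, so G = Gal(f/Q) is one of the 16 transitive subgroups 6T1, ..., 6T16 of S_6. The discriminant of f is 5038848, which is not a perfect square, so G is not contained in A_6. The transitive groups of degree 6 not contained in A_6 are: C_6 (6T1, order 6), S_3 (6T2, order 6), D_6 (6T3, order 12), C_3 x S_3 (6T5, order 18), A_4 x C_2 (6T6, order 24), S_4 (6T8, order 24), S_3 x S_3 (6T9, order 36), S_4 x C_2 (6T11, order 48), (S_3 x S_3) : C_2 (6T13, order 72), PGL(2,5) (6T14, order 120), S_6 (6T16, order 720). By Dedekind's theorem, for a prime p not dividing disc(f) the degrees of the irreducible factors of f mod p form the cycle type of an element of G. Factoring f modulo the 23 such primes p <= 97 (skipping 2, 3, which divide the discriminant), each new pattern first appears at: mod 5: f = (x^6 + x^5 + 2x^3 + x^2 + 2x + 1), pattern 6; mod 11: f = (x + 7)(x + 9)(x^2 + 5x + 2)(x^2 + 7x + 9), pattern 2+2+1+1; mod 13: f = (x + 8)(x + 9)(x + 12)(x^3 + 3x^2 + 3x + 11), pattern 3+1+1+1; mod 31: f = (x^2 + 19x + 14)(x^2 + 24x + 3)(x^2 + 25x + 17), pattern 2+2+2; mod 97: f = (x^3 + 3x^2 + 3x + 12)(x^3 + 3x^2 + 3x + 89), pattern 3+3. No other pattern occurs in this range, so the set of observed cycle types is {6, 2+2+1+1, 3+1+1+1, 2+2+2, 3+3}. The candidates containing elements of all these cycle types are S_3 x S_3 (6T9) of order 36, (S_3 x S_3) : C_2 (6T13) of order 72, S_6 (6T16) of order 720; the others are excluded. The observed types are precisely the cycle types that occur in S_3 x S_3 (6T9) (apart from the identity). Each of the other remaining candidates has further cycle types, and by the Chebotarev density theorem the matching factorization patterns would occur for a proportion of primes equal to their share of the group: (S_3 x S_3) : C_2 (6T13) additionally contains elements of type 4+2, 3+2+1, 2+1+1+1+1 (36 of its 72 elements, about 50% of primes); S_6 (6T16) additionally contains elements of type 5+1, 4+2, 4+1+1, 3+2+1, 2+1+1+1+1 (459 of its 720 elements, about 64% of primes). None of the 23 primes tested shows any such pattern (for each of these groups the chance of that is below 10^-4), which rules them out. Hence G = S_3 x S_3 (6T9), of order 36.

6T9: S_3 x S_3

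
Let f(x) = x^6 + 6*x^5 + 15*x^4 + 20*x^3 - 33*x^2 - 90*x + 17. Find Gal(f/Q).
The polynomial f is an irreducible sextic over Q, so G = Gal(f/Q) is one of the 16 transitive subgroups 6T1, ..., 6T16 of S_6. The discriminant of f is -450868486864896, which is not a perfect square, so G is not contained in A_6. The transitive groups of degree 6 not contained in A_6 are: C_6 (6T1, order 6), S_3 (6T2, order 6), D_6 (6T3, order 12), C_3 x S_3 (6T5, order 18), A_4 x C_2 (6T6, order 24), S_4 (6T8, order 24), S_3 x S_3 (6T9, order 36), S_4 x C_2 (6T11, order 48), (S_3 x S_3) : C_2 (6T13, order 72), PGL(2,5) (6T14, order 120), S_6 (6T16, order 720). By Dedekind's theorem, for a prime p not dividing disc(f) the degrees of the irreducible factors of f mod p form the cycle type of an element of G. Factoring f modulo the 33 such primes p <= 149 (skipping 2, 3, which divide the discriminant), each new pattern first appears at: mod 5: f = (x^3 + 2x^2 + 4x + 2)(x^3 + 4x^2 + 3x + 1), pattern 3+3; mod 7: f = (x^6 + 6x^5 + x^4 + 6x^3 + 2x^2 + x + 3), pattern 6; mod 17: f = (x)(x + 2)(x^2 + 2x + 7)(x^2 + 2x + 13), pattern 2+2+1+1; mod 19: f = (x + 4)(x + 7)(x + 14)(x + 17)(x^2 + 2x + 8), pattern 2+1+1+1+1; mod 71: f = (x^2 + 2x + 30)(x^2 + 2x + 50)(x^2 + 2x + 65), pattern 2+2+2. No other pattern occurs in this range, so the set of observed cycle types is {3+3, 6, 2+2+1+1, 2+1+1+1+1, 2+2+2}. The candidates containing elements of all these cycle types are A_4 x C_2 (6T6) of order 24, S_4 x C_2 (6T11) of order 48, (S_3 x S_3) : C_2 (6T13) of order 72, S_6 (6T16) of order 720; the others are excluded. The observed types are precisely the cycle types that occur in A_4 x C_2 (6T6) (apart from the identity). Each of the other remaining candidates has further cycle types, and by the Chebotarev density theorem the matching factorization patterns would occur for a proportion of primes equal to their share of the group: S_4 x C_2 (6T11) additionally contains elements of type 4+2, 4+1+1 (12 of its 48 elements, about 25% of primes); (S_3 x S_3) : C_2 (6T13) additionally contains elements of type 4+2, 3+2+1, 3+1+1+1 (34 of its 72 elements, about 47% of primes); S_6 (6T16) additionally contains elements of type 5+1, 4+2, 4+1+1, 3+2+1, 3+1+1+1 (484 of its 720 elements, about 67% of primes). None of the 33 primes tested shows any such pattern (for each of these groups the chance of that is below 10^-4), which rules them out. Hence G = A_4 x C_2 (6T6), of order 24.

A_4 x C_2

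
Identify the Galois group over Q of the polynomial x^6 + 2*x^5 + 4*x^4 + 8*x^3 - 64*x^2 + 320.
The polynomial f is an irreducible sextic over Q, so G = Gal(f/Q) is one of the 16 transitive subgroups 6T1, ..., 6T16 of S_6. The discriminant of f is 564385546240000 = 23756800^2, a perfect square, so G is contained in A_6. The transitive groups of degree 6 contained in A_6 are: A_4 (6T4, order 12), S_4 (6T7, order 24), (C_3 x C_3) : C_4 (6T10, order 36), PSL(2,5) (6T12, order 60), A_6 (6T15, order 360). By Dedekind's theorem, for a prime p not dividing disc(f) the degrees of the irreducible factors of f mod p form the cycle type of an element of G. Factoring f modulo the 19 such primes p <= 79 (skipping 2, 5, 29, which divide the discriminant), each new pattern first appears at: mod 3: f = (x^2 + 1)(x^4 + 2x^3 + 2), pattern 4+2; mod 11: f = (x^3 + 5x^2 + 9x + 3)(x^3 + 8x^2 + 10x + 4), pattern 3+3; mod 19: f = (x + 3)(x + 5)(x^2 + 5x + 15)(x^2 + 8x + 1), pattern 2+2+1+1; mod 61: f = (x + 9)(x + 23)(x + 56)(x^3 + 36x^2 + 22x + 38), pattern 3+1+1+1. No other pattern occurs in this range, so the set of observed cycle types is {4+2, 3+3, 2+2+1+1, 3+1+1+1}. The candidates containing elements of all these cycle types are (C_3 x C_3) : C_4 (6T10) of order 36, A_6 (6T15) of order 360; the others are excluded. The observed types are precisely the cycle types that occur in (C_3 x C_3) : C_4 (6T10) (apart from the identity). Each of the other remaining candidates has further cycle types, and by the Chebotarev density theorem the matching factorization patterns would occur for a proportion of primes equal to their share of the group: A_6 (6T15) additionally contains elements of type 5+1 (144 of its 360 elements, about 40% of primes). None of the 19 primes tested shows any such pattern (for each of these groups the chance of that is below 10^-4), which rules them out. Hence G = (C_3 x C_3) : C_4 (6T10), of order 36.

(C_3 x C_3) : C_4 (order 36)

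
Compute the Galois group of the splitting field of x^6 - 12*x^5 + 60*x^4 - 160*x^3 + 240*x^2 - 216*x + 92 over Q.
The polynomial f is an irreducible sextic over Q, so G = Gal(f/Q) is one of the 16 transitive subgroups 6T1, ..., 6T16 of S_6. The discriminant of f is 746496000000 = 864000^2, a perfect square, so G is contained in A_6. The transitive groups of degree 6 contained in A_6 are: A_4 (6T4, order 12), S_4 (6T7, order 24), (C_3 x C_3) : C_4 (6T10, order 36), PSL(2,5) (6T12, order 60), A_6 (6T15, order 360). By Dedekind's theorem, for a prime p not dividing disc(f) the degrees of the irreducible factors of f mod p form the cycle type of an element of G. Factoring f modulo the 6 such primes p <= 23 (skipping 2, 3, 5, which divide the discriminant), each new pattern first appears at: mod 7: f = (x + 2)(x^5 + 4x^3 + 2x + 4), pattern 5+1; mod 23: f = (x)(x + 9)(x + 14)(x^3 + 11x^2 + 3x + 18), pattern 3+1+1+1. No other pattern occurs in this range, so the set of observed cycle types is {5+1, 3+1+1+1}. Among the candidates above, the only group containing elements of all these cycle types is A_6 (6T15) — each of A_4 (6T4), S_4 (6T7), (C_3 x C_3) : C_4 (6T10), PSL(2,5) (6T12) lacks at least one of them. Hence G = A_6 (6T15), of order 360.

A_6 (also written A6)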